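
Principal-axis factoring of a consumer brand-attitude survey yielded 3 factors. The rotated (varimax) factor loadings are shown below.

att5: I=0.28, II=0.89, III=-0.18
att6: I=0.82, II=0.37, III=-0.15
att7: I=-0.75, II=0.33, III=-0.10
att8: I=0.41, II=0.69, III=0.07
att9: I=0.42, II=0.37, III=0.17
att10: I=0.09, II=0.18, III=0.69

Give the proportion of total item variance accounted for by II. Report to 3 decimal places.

0.281

SS loadings for II = 0.89² + 0.37² + 0.33² + 0.69² + 0.37² + 0.18² = 1.6833
Proportion of variance = 1.6833 / 6 = 0.2806.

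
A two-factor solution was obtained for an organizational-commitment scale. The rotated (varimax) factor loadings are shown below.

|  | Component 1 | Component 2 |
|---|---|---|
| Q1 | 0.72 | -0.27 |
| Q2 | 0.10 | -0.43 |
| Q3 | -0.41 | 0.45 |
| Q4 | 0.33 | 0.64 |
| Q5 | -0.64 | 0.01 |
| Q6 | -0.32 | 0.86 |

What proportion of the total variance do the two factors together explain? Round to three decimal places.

0.488

SS loadings by factor: 1.3174, 1.6096; total = 2.9270.
Total variance with 6 standardized items is 6, so the solution explains 2.9270/6 = 0.4878.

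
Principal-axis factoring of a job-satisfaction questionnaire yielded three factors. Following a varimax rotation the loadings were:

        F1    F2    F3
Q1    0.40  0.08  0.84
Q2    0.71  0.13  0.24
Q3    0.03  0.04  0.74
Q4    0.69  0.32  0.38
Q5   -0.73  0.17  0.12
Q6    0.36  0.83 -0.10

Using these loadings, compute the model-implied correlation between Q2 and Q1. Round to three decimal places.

0.496

r̂ = Σ λ_i·λ_j across factors = (0.71)(0.40) + (0.13)(0.08) + (0.24)(0.84)
  = +0.2840 +0.0104 +0.2016 = 0.4960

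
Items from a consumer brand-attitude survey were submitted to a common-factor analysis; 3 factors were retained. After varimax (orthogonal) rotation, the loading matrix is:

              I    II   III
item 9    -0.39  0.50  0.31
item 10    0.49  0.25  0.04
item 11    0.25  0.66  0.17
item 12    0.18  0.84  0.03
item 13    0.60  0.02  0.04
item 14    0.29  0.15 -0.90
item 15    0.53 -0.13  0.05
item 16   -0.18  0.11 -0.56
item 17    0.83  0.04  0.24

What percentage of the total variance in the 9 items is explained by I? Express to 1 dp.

21.5%

SS loadings for I = (-0.39)² + 0.49² + 0.25² + 0.18² + 0.60² + 0.29² + 0.53² + (-0.18)² + 0.83² = 1.9334
With 9 standardized items, total variance = 9. Proportion = 1.9334/9 = 0.2148 → 21.48%.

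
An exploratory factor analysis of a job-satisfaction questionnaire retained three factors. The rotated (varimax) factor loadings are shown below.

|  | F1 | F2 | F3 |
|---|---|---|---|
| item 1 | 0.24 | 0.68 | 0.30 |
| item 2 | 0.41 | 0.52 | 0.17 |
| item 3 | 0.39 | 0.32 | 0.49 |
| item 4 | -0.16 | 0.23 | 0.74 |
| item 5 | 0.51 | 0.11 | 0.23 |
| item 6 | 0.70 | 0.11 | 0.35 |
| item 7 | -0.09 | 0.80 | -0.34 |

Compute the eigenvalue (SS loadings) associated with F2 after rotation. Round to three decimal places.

SS loadings for F2 = 0.68² + 0.52² + 0.32² + 0.23² + 0.11² + 0.11² + 0.80² = 0.4624 + 0.2704 + 0.1024 + 0.0529 + 0.0121 + 0.0121 + 0.6400 = 1.5523

1.552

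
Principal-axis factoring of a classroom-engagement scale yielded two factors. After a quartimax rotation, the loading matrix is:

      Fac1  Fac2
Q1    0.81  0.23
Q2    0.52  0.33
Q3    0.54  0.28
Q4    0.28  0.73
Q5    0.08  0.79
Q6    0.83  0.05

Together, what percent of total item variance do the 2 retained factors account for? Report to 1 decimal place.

SS loadings by factor: 1.9918, 1.3997; total = 3.3915.
Total variance with 6 standardized items is 6, so the solution explains 3.3915/6 = 0.5653 = 56.53%.

56.5%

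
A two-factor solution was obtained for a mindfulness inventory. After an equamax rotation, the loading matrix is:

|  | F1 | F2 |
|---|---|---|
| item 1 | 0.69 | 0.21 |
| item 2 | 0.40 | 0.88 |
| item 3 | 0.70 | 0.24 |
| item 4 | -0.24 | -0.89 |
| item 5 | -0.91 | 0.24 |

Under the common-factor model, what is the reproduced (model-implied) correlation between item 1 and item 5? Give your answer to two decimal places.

-0.58

r̂ = Σ λ_i·λ_j across factors = (0.69)(-0.91) + (0.21)(0.24)
  = -0.6279 +0.0504 = -0.5775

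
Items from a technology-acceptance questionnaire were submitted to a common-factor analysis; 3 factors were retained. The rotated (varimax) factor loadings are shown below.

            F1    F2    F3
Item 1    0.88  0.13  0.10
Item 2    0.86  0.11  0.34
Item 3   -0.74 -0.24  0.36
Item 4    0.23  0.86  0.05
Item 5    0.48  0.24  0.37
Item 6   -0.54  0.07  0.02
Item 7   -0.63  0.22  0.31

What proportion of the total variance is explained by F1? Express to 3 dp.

SS loadings for F1 = 0.88² + 0.86² + (-0.74)² + 0.23² + 0.48² + (-0.54)² + (-0.63)² = 3.0334
Proportion of variance = 3.0334 / 7 = 0.4333.

0.433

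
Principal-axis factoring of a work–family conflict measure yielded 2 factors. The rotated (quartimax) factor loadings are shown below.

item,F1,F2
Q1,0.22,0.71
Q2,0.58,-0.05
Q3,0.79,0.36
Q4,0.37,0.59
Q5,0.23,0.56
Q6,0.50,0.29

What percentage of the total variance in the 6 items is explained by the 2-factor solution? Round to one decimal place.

Communalities: 0.5525, 0.3389, 0.7537, 0.4850, 0.3665, 0.3341; Σh² = 2.8307.
Total variance with 6 standardized items is 6, so the solution explains 2.8307/6 = 0.4718 = 47.18%.

47.2%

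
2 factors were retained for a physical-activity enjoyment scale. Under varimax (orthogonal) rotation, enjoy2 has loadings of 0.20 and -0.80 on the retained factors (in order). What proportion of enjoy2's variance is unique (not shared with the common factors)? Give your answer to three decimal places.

0.320

h² = 0.20² + (-0.80)² = 0.0400 + 0.6400 = 0.6800
Uniqueness u² = 1 − h² = 1 − 0.6800 = 0.3200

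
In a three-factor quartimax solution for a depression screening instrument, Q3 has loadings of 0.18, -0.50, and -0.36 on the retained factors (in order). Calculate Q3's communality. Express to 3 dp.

h² = 0.18² + (-0.50)² + (-0.36)² = 0.0324 + 0.2500 + 0.1296 = 0.4120

0.412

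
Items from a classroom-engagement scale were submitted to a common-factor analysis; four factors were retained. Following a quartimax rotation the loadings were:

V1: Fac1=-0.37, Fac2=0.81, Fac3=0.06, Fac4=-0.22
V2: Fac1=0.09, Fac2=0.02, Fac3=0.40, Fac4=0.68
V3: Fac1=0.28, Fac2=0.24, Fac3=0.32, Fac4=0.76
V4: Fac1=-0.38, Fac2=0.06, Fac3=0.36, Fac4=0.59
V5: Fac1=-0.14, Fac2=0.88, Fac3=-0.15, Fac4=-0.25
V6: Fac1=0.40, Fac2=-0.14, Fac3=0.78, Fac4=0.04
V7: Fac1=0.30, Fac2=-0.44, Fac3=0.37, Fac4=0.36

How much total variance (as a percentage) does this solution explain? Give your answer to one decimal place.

73.4%

Communalities: 0.8450, 0.6309, 0.8160, 0.6257, 0.8790, 0.7896, 0.5501; Σh² = 5.1363.
Total variance with 7 standardized items is 7, so the solution explains 5.1363/7 = 0.7338 = 73.38%.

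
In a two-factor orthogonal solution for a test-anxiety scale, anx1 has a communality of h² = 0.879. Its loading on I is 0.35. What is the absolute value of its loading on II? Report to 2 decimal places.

0.87

Under orthogonal rotation h² = Σλ², so λ_II² = h² − (0.1225) = 0.879 − 0.1225 = 0.7565.
|λ| = √0.7565 = 0.8698.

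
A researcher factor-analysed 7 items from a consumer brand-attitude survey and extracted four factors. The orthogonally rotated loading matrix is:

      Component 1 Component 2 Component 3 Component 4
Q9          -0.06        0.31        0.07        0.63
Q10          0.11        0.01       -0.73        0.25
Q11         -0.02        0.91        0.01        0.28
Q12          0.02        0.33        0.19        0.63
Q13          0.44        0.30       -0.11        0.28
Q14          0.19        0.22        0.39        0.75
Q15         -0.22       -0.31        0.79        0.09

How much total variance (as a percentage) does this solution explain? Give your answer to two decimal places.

Communalities: 0.5015, 0.6076, 0.9070, 0.5423, 0.3741, 0.7991, 0.7767; Σh² = 4.5083.
Total variance with 7 standardized items is 7, so the solution explains 4.5083/7 = 0.6440 = 64.40%.

64.40%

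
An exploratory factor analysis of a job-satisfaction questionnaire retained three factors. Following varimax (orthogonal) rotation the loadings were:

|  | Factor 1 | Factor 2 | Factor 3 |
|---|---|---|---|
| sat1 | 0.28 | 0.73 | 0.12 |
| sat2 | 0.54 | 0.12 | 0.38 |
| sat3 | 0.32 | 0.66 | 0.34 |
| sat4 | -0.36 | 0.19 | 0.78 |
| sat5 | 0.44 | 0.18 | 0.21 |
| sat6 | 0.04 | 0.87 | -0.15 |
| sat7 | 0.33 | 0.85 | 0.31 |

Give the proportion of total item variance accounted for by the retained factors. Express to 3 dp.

0.640

Communalities: 0.6257, 0.4504, 0.6536, 0.7741, 0.2701, 0.7810, 0.9275; Σh² = 4.4824.
Total variance with 7 standardized items is 7, so the solution explains 4.4824/7 = 0.6403.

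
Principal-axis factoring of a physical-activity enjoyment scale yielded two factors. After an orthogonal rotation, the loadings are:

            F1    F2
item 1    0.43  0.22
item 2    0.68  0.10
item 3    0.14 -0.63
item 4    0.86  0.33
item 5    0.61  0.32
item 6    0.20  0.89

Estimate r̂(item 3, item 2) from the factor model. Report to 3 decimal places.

0.032

r̂ = Σ λ_i·λ_j across factors = (0.14)(0.68) + (-0.63)(0.10)
  = +0.0952 -0.0630 = 0.0322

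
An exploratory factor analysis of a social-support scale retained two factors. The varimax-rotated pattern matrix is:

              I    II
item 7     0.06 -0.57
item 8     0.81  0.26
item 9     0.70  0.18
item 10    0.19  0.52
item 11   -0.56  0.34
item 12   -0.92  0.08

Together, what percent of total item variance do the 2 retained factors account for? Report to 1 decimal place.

52.7%

SS loadings by factor: 2.3458, 0.8173; total = 3.1631.
Total variance with 6 standardized items is 6, so the solution explains 3.1631/6 = 0.5272 = 52.72%.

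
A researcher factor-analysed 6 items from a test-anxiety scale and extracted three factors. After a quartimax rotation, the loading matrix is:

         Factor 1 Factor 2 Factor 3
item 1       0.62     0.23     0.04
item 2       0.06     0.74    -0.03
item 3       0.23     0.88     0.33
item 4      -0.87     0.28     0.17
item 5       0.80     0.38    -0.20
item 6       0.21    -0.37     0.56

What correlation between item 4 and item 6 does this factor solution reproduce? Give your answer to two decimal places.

r̂ = Σ λ_i·λ_j across factors = (-0.87)(0.21) + (0.28)(-0.37) + (0.17)(0.56)
  = -0.1827 -0.1036 +0.0952 = -0.1911

-0.19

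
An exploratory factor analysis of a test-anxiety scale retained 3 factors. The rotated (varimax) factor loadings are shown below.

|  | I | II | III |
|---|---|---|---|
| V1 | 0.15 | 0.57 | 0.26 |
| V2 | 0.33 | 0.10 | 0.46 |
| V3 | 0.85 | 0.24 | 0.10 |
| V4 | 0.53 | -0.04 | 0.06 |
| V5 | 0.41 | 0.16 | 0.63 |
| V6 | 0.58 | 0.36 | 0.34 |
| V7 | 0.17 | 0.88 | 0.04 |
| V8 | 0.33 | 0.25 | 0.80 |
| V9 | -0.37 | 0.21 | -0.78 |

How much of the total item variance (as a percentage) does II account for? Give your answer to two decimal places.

15.89%

SS loadings for II = 0.57² + 0.10² + 0.24² + (-0.04)² + 0.16² + 0.36² + 0.88² + 0.25² + 0.21² = 1.4303
With 9 standardized items, total variance = 9. Proportion = 1.4303/9 = 0.1589 → 15.89%.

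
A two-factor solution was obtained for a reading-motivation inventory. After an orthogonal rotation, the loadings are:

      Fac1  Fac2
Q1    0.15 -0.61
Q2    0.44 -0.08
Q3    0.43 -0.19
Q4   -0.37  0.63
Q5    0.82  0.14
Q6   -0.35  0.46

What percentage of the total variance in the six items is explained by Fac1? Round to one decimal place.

22.2%

SS loadings for Fac1 = 0.15² + 0.44² + 0.43² + (-0.37)² + 0.82² + (-0.35)² = 1.3328
With 6 standardized items, total variance = 6. Proportion = 1.3328/6 = 0.2221 → 22.21%.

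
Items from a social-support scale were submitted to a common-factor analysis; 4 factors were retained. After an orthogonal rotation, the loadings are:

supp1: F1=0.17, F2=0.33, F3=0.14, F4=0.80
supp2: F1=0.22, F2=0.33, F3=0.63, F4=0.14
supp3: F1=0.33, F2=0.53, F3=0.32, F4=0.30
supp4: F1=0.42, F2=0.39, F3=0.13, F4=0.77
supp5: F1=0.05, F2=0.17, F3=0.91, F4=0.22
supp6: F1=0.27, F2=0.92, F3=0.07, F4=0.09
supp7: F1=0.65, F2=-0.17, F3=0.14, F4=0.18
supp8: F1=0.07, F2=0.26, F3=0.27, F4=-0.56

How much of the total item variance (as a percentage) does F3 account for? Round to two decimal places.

SS loadings for F3 = 0.14² + 0.63² + 0.32² + 0.13² + 0.91² + 0.07² + 0.14² + 0.27² = 1.4613
With 8 standardized items, total variance = 8. Proportion = 1.4613/8 = 0.1827 → 18.27%.

18.27%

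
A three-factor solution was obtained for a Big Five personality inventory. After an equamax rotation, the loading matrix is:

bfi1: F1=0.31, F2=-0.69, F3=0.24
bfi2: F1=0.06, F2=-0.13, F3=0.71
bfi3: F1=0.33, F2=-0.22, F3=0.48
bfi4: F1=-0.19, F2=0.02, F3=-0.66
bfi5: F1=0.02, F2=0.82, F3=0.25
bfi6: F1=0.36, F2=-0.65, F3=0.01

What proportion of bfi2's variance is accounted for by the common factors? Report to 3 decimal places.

0.525

h² = 0.06² + (-0.13)² + 0.71² = 0.0036 + 0.0169 + 0.5041 = 0.5246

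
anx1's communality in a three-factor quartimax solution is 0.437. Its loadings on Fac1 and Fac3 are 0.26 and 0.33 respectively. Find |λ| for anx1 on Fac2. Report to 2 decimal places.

Under orthogonal rotation h² = Σλ², so λ_Fac2² = h² − (0.1765) = 0.437 − 0.1765 = 0.2605.
|λ| = √0.2605 = 0.5104.

0.51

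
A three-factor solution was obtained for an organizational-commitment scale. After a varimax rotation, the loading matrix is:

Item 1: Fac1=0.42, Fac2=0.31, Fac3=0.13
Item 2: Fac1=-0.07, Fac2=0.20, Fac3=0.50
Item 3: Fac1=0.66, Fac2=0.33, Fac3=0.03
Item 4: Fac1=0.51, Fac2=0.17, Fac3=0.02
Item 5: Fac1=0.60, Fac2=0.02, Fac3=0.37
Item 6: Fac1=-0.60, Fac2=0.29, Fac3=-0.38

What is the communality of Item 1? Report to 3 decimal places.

0.289

h² = 0.42² + 0.31² + 0.13² = 0.1764 + 0.0961 + 0.0169 = 0.2894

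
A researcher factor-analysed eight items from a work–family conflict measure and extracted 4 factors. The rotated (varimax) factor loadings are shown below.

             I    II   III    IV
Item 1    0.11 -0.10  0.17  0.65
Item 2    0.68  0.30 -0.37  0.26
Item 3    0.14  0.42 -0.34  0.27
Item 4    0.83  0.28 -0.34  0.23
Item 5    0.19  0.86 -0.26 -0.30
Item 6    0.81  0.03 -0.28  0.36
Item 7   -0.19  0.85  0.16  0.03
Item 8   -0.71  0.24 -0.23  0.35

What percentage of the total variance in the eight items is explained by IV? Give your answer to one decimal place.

12.0%

SS loadings for IV = 0.65² + 0.26² + 0.27² + 0.23² + (-0.30)² + 0.36² + 0.03² + 0.35² = 0.9589
With 8 standardized items, total variance = 8. Proportion = 0.9589/8 = 0.1199 → 11.99%.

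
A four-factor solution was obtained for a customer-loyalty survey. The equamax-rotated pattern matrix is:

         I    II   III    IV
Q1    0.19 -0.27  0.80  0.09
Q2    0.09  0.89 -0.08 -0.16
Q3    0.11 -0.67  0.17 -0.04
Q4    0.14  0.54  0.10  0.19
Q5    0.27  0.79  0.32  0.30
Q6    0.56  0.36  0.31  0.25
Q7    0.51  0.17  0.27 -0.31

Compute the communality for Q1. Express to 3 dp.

h² = 0.19² + (-0.27)² + 0.80² + 0.09² = 0.0361 + 0.0729 + 0.6400 + 0.0081 = 0.7571

0.757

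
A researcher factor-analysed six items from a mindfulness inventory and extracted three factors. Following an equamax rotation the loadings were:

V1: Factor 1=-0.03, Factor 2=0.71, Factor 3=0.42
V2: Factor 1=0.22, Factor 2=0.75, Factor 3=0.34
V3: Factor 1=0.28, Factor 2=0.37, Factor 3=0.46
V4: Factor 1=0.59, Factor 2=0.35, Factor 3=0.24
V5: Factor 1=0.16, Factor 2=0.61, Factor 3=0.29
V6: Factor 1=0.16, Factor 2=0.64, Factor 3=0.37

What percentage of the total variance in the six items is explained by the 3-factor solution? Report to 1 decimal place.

Communalities: 0.6814, 0.7265, 0.4269, 0.5282, 0.4818, 0.5721; Σh² = 3.4169.
Total variance with 6 standardized items is 6, so the solution explains 3.4169/6 = 0.5695 = 56.95%.

56.9%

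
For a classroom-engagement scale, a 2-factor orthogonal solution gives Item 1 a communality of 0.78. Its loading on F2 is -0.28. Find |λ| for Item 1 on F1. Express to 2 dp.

Under orthogonal rotation h² = Σλ², so λ_F1² = h² − (0.0784) = 0.78 − 0.0784 = 0.7016.
|λ| = √0.7016 = 0.8376.

0.84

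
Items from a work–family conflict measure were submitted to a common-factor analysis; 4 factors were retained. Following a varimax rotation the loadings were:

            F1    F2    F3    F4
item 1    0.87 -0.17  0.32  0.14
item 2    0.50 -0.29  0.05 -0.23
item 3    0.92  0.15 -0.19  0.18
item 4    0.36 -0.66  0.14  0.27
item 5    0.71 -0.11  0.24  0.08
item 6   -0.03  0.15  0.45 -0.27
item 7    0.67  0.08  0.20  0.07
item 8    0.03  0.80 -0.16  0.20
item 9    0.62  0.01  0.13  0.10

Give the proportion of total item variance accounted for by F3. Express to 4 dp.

SS loadings for F3 = 0.32² + 0.05² + (-0.19)² + 0.14² + 0.24² + 0.45² + 0.20² + (-0.16)² + 0.13² = 0.5032
Proportion of variance = 0.5032 / 9 = 0.0559.

0.0559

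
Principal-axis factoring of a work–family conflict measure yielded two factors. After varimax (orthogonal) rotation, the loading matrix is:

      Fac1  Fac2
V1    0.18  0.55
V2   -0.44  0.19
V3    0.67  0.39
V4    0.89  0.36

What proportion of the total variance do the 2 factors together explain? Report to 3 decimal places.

SS loadings by factor: 1.4670, 0.6203; total = 2.0873.
Total variance with 4 standardized items is 4, so the solution explains 2.0873/4 = 0.5218.

0.522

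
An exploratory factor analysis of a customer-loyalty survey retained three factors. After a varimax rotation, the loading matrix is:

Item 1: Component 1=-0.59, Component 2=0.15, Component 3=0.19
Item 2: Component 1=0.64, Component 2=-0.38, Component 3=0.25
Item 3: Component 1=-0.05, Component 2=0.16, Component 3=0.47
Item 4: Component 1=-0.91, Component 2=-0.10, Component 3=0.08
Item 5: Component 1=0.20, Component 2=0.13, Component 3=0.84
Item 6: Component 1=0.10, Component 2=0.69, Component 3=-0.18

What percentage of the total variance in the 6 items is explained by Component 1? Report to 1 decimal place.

27.3%

SS loadings for Component 1 = (-0.59)² + 0.64² + (-0.05)² + (-0.91)² + 0.20² + 0.10² = 1.6383
With 6 standardized items, total variance = 6. Proportion = 1.6383/6 = 0.2731 → 27.31%.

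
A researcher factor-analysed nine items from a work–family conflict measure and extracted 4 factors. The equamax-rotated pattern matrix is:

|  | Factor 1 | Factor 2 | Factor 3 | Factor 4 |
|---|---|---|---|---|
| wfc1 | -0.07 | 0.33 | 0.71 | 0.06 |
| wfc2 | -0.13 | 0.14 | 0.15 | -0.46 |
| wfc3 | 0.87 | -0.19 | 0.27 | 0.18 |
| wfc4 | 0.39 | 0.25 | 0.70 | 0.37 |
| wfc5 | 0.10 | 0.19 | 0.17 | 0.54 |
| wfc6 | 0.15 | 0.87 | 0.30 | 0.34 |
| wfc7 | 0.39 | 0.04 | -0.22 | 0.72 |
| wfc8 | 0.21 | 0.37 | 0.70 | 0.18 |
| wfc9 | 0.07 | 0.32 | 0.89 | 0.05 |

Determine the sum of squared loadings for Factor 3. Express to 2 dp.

SS loadings for Factor 3 = 0.71² + 0.15² + 0.27² + 0.70² + 0.17² + 0.30² + (-0.22)² + 0.70² + 0.89² = 0.5041 + 0.0225 + 0.0729 + 0.4900 + 0.0289 + 0.0900 + 0.0484 + 0.4900 + 0.7921 = 2.5389

2.54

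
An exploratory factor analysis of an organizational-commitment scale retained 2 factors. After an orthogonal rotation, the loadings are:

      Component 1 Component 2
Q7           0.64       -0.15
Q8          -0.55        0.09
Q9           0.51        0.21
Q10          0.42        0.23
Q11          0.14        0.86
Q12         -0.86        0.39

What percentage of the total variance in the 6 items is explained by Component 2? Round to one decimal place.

SS loadings for Component 2 = (-0.15)² + 0.09² + 0.21² + 0.23² + 0.86² + 0.39² = 1.0193
With 6 standardized items, total variance = 6. Proportion = 1.0193/6 = 0.1699 → 16.99%.

17.0%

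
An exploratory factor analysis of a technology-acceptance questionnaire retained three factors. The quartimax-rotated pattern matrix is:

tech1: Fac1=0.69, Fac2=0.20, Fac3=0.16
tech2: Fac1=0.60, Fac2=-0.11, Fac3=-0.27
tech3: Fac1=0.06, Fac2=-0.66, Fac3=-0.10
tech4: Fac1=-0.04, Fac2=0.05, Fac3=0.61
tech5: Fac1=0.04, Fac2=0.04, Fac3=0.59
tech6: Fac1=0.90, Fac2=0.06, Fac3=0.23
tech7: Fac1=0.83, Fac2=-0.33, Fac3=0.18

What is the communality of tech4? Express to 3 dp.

h² = (-0.04)² + 0.05² + 0.61² = 0.0016 + 0.0025 + 0.3721 = 0.3762

0.376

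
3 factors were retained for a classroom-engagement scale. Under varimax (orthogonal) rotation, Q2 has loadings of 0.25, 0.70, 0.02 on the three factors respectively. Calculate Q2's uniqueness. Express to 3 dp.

h² = 0.25² + 0.70² + 0.02² = 0.0625 + 0.4900 + 0.0004 = 0.5529
Uniqueness u² = 1 − h² = 1 − 0.5529 = 0.4471

0.447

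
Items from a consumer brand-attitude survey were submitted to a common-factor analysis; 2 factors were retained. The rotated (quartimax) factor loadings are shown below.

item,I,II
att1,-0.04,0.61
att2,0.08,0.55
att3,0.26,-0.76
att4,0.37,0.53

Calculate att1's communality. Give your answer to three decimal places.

0.374

h² = (-0.04)² + 0.61² = 0.0016 + 0.3721 = 0.3737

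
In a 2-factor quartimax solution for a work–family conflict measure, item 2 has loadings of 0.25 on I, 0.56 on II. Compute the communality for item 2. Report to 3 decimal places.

h² = 0.25² + 0.56² = 0.0625 + 0.3136 = 0.3761

0.376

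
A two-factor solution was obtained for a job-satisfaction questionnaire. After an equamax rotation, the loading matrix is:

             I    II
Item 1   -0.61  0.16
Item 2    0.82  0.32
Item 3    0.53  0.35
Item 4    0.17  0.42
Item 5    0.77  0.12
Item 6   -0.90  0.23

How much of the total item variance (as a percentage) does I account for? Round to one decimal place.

SS loadings for I = (-0.61)² + 0.82² + 0.53² + 0.17² + 0.77² + (-0.90)² = 2.7572
With 6 standardized items, total variance = 6. Proportion = 2.7572/6 = 0.4595 → 45.95%.

46.0%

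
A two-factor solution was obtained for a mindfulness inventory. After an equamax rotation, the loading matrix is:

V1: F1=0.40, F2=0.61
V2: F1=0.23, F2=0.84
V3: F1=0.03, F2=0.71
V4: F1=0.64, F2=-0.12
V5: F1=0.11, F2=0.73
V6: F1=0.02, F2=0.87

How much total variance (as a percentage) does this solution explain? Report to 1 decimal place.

58.7%

Communalities: 0.5321, 0.7585, 0.5050, 0.4240, 0.5450, 0.7573; Σh² = 3.5219.
Total variance with 6 standardized items is 6, so the solution explains 3.5219/6 = 0.5870 = 58.70%.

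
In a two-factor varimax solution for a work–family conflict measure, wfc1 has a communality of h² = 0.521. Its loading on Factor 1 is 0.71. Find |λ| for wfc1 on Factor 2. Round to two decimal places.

Under orthogonal rotation h² = Σλ², so λ_Factor 2² = h² − (0.5041) = 0.521 − 0.5041 = 0.0169.
|λ| = √0.0169 = 0.1300.

0.13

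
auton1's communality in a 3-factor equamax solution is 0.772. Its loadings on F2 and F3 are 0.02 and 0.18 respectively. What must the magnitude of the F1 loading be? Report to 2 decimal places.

0.86

Under orthogonal rotation h² = Σλ², so λ_F1² = h² − (0.0328) = 0.772 − 0.0328 = 0.7392.
|λ| = √0.7392 = 0.8598.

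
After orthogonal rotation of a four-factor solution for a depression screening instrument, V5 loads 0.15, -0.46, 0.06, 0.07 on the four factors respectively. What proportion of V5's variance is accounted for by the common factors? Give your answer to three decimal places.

h² = 0.15² + (-0.46)² + 0.06² + 0.07² = 0.0225 + 0.2116 + 0.0036 + 0.0049 = 0.2426

0.243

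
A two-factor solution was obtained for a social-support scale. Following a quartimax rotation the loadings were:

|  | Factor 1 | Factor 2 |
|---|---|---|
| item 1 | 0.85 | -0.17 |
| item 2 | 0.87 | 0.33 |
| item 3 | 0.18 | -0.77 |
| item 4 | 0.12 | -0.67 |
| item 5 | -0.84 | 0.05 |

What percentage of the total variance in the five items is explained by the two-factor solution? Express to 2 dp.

68.28%

Communalities: 0.7514, 0.8658, 0.6253, 0.4633, 0.7081; Σh² = 3.4139.
Total variance with 5 standardized items is 5, so the solution explains 3.4139/5 = 0.6828 = 68.28%.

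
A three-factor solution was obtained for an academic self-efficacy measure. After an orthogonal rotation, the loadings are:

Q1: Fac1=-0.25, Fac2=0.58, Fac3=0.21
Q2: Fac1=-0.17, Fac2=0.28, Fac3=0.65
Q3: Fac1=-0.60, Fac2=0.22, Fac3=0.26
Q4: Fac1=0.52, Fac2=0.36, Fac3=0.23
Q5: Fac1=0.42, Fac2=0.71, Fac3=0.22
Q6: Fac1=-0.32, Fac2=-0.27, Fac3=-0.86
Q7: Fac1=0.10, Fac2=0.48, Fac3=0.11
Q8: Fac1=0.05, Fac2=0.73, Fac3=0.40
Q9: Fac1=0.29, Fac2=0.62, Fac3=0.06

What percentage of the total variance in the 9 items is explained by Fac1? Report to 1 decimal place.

SS loadings for Fac1 = (-0.25)² + (-0.17)² + (-0.60)² + 0.52² + 0.42² + (-0.32)² + 0.10² + 0.05² + 0.29² = 1.0972
With 9 standardized items, total variance = 9. Proportion = 1.0972/9 = 0.1219 → 12.19%.

12.2%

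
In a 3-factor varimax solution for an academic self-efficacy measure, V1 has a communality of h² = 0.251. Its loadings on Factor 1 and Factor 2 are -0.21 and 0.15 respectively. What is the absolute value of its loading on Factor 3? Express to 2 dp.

Under orthogonal rotation h² = Σλ², so λ_Factor 3² = h² − (0.0666) = 0.251 − 0.0666 = 0.1844.
|λ| = √0.1844 = 0.4294.

0.43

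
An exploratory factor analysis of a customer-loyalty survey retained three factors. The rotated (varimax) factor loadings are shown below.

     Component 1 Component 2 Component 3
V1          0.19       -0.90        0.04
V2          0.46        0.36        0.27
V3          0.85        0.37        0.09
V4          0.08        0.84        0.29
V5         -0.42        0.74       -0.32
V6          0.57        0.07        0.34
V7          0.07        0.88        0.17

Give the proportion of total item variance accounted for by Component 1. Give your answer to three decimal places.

0.212

SS loadings for Component 1 = 0.19² + 0.46² + 0.85² + 0.08² + (-0.42)² + 0.57² + 0.07² = 1.4828
Proportion of variance = 1.4828 / 7 = 0.2118.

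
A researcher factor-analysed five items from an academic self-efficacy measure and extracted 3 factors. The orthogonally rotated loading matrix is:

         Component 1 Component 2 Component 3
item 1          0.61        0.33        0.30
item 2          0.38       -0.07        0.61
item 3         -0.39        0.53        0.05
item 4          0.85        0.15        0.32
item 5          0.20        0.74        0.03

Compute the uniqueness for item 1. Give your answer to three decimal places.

h² = 0.61² + 0.33² + 0.30² = 0.3721 + 0.1089 + 0.0900 = 0.5710
Uniqueness u² = 1 − h² = 1 − 0.5710 = 0.4290

0.429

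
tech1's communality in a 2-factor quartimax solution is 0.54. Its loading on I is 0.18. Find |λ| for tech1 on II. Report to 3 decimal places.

Under orthogonal rotation h² = Σλ², so λ_II² = h² − (0.0324) = 0.54 − 0.0324 = 0.5076.
|λ| = √0.5076 = 0.7125.

0.712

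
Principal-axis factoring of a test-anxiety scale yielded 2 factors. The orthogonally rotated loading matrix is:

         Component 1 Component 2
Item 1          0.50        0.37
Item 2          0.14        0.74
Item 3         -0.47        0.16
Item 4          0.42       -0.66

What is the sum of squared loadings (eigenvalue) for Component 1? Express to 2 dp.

0.67

SS loadings for Component 1 = 0.50² + 0.14² + (-0.47)² + 0.42² = 0.2500 + 0.0196 + 0.2209 + 0.1764 = 0.6669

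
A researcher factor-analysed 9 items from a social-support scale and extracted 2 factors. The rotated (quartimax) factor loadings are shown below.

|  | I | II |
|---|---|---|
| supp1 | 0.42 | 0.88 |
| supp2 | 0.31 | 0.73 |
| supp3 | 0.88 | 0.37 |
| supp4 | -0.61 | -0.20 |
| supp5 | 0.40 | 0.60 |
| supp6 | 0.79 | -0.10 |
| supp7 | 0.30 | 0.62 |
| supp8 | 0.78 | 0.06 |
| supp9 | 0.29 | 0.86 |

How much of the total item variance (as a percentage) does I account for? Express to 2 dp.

SS loadings for I = 0.42² + 0.31² + 0.88² + (-0.61)² + 0.40² + 0.79² + 0.30² + 0.78² + 0.29² = 2.9856
With 9 standardized items, total variance = 9. Proportion = 2.9856/9 = 0.3317 → 33.17%.

33.17%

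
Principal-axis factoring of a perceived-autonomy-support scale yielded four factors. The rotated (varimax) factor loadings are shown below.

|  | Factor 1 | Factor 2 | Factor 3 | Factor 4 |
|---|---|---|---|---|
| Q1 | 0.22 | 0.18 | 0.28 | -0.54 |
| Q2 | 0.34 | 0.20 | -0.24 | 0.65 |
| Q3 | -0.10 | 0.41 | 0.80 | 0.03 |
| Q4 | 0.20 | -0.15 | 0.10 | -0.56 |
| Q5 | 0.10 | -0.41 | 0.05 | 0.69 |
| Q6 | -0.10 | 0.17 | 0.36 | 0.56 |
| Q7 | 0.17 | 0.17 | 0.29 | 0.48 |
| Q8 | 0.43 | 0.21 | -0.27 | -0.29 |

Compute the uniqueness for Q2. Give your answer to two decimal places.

0.36

h² = 0.34² + 0.20² + (-0.24)² + 0.65² = 0.1156 + 0.0400 + 0.0576 + 0.4225 = 0.6357
Uniqueness u² = 1 − h² = 1 − 0.6357 = 0.3643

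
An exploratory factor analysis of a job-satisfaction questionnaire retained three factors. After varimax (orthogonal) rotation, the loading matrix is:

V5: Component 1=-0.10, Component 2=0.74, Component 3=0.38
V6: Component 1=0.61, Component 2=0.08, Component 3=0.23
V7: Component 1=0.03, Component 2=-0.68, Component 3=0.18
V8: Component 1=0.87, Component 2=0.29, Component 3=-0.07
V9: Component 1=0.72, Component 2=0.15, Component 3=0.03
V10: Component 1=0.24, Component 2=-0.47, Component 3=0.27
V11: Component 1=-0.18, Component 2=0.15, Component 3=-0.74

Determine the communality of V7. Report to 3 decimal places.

h² = 0.03² + (-0.68)² + 0.18² = 0.0009 + 0.4624 + 0.0324 = 0.4957

0.496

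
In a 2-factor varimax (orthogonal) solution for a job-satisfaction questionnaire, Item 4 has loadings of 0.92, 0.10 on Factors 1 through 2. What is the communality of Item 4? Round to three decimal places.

h² = 0.92² + 0.10² = 0.8464 + 0.0100 = 0.8564

0.856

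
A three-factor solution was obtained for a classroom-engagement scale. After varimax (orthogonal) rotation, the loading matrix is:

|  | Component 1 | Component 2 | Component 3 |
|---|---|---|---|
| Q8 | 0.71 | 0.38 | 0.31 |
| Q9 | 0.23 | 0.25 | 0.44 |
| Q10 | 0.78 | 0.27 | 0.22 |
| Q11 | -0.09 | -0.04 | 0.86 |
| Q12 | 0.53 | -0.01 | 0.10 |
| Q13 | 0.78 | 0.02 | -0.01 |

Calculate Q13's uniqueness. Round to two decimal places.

0.39

h² = 0.78² + 0.02² + (-0.01)² = 0.6084 + 0.0004 + 0.0001 = 0.6089
Uniqueness u² = 1 − h² = 1 − 0.6089 = 0.3911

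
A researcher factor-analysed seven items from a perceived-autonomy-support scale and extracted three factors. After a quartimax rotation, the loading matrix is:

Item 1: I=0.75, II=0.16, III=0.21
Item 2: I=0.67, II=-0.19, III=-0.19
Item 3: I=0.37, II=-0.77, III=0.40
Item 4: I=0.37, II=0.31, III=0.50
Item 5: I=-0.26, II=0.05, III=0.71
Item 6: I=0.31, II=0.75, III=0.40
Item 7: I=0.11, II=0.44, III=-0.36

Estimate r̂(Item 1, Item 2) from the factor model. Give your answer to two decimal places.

r̂ = Σ λ_i·λ_j across factors = (0.75)(0.67) + (0.16)(-0.19) + (0.21)(-0.19)
  = +0.5025 -0.0304 -0.0399 = 0.4322

0.43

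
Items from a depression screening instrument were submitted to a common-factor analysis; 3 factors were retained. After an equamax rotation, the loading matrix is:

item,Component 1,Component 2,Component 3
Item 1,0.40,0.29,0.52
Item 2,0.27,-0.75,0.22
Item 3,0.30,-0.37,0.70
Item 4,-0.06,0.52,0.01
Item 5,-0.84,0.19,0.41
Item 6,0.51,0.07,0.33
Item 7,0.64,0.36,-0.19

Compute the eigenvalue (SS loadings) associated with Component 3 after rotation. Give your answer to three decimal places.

1.122

SS loadings for Component 3 = 0.52² + 0.22² + 0.70² + 0.01² + 0.41² + 0.33² + (-0.19)² = 0.2704 + 0.0484 + 0.4900 + 0.0001 + 0.1681 + 0.1089 + 0.0361 = 1.1220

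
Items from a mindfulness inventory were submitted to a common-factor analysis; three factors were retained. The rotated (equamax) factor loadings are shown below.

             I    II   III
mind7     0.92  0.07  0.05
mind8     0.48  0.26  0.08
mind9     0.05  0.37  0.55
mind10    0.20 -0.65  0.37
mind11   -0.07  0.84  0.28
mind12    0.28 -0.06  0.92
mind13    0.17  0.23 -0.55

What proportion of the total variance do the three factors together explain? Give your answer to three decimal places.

SS loadings by factor: 1.2315, 1.3940, 1.6756; total = 4.3011.
Total variance with 7 standardized items is 7, so the solution explains 4.3011/7 = 0.6144.

0.614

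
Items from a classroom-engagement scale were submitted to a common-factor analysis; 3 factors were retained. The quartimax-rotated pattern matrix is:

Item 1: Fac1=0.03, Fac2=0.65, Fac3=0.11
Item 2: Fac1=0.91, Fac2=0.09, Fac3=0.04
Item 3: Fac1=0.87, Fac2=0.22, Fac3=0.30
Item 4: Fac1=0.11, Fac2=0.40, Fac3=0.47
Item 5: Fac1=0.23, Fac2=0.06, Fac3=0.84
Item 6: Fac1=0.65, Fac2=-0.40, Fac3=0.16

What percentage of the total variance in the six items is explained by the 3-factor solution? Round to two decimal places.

65.53%

SS loadings by factor: 2.0734, 0.8026, 1.0558; total = 3.9318.
Total variance with 6 standardized items is 6, so the solution explains 3.9318/6 = 0.6553 = 65.53%.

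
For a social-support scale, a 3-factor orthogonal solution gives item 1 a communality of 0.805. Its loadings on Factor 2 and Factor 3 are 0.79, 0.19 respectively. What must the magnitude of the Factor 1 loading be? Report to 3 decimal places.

0.381

Under orthogonal rotation h² = Σλ², so λ_Factor 1² = h² − (0.6602) = 0.805 − 0.6602 = 0.1448.
|λ| = √0.1448 = 0.3805.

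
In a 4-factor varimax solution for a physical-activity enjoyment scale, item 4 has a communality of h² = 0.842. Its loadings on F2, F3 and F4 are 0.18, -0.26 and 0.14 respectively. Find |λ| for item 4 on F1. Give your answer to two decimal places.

0.85

Under orthogonal rotation h² = Σλ², so λ_F1² = h² − (0.1196) = 0.842 − 0.1196 = 0.7224.
|λ| = √0.7224 = 0.8499.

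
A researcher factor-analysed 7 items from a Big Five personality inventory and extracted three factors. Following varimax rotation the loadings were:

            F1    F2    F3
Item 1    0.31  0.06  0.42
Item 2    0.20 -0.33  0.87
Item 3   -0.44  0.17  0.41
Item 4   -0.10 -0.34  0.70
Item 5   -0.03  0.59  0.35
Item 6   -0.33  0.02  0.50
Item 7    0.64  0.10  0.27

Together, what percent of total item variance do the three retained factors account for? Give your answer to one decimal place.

50.2%

SS loadings by factor: 0.8591, 0.6155, 2.0368; total = 3.5114.
Total variance with 7 standardized items is 7, so the solution explains 3.5114/7 = 0.5016 = 50.16%.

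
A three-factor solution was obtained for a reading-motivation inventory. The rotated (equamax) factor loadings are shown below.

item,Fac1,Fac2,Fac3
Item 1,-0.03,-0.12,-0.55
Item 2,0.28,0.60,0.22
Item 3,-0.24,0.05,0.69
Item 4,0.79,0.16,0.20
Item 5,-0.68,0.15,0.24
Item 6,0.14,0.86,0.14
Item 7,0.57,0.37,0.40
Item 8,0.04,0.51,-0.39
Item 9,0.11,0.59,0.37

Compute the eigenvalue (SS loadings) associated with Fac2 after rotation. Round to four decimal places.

SS loadings for Fac2 = (-0.12)² + 0.60² + 0.05² + 0.16² + 0.15² + 0.86² + 0.37² + 0.51² + 0.59² = 0.0144 + 0.3600 + 0.0025 + 0.0256 + 0.0225 + 0.7396 + 0.1369 + 0.2601 + 0.3481 = 1.9097

1.9097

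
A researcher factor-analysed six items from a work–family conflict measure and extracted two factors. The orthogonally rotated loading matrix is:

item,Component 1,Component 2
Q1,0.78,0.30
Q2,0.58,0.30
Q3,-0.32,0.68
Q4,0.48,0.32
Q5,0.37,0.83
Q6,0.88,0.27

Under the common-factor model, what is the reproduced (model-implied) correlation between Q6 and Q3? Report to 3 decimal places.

-0.098

r̂ = Σ λ_i·λ_j across factors = (0.88)(-0.32) + (0.27)(0.68)
  = -0.2816 +0.1836 = -0.0980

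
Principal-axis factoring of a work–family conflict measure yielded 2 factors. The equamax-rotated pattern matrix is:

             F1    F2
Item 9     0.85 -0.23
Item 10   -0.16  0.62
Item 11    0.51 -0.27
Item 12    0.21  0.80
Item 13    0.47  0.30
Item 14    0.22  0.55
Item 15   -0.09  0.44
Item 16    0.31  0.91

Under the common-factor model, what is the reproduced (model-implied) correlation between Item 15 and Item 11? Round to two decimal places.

r̂ = Σ λ_i·λ_j across factors = (-0.09)(0.51) + (0.44)(-0.27)
  = -0.0459 -0.1188 = -0.1647

-0.16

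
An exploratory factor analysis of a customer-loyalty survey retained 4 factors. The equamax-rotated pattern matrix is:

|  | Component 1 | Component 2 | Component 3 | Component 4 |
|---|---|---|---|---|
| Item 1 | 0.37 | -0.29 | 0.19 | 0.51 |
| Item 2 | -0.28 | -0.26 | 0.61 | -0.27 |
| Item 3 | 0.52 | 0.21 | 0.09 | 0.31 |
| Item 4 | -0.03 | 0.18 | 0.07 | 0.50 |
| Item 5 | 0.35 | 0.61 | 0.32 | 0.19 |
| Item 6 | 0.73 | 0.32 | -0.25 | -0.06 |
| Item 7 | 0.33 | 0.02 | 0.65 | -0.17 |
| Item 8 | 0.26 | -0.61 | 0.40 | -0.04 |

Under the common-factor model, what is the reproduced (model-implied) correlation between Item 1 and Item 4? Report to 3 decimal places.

r̂ = Σ λ_i·λ_j across factors = (0.37)(-0.03) + (-0.29)(0.18) + (0.19)(0.07) + (0.51)(0.50)
  = -0.0111 -0.0522 +0.0133 +0.2550 = 0.2050

0.205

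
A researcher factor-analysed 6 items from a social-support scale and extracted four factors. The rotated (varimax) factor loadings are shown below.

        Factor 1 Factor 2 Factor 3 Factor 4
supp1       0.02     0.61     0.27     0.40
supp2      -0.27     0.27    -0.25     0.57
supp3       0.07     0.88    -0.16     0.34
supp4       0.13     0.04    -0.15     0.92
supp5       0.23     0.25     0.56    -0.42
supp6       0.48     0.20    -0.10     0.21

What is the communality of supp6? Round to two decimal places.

0.32

h² = 0.48² + 0.20² + (-0.10)² + 0.21² = 0.2304 + 0.0400 + 0.0100 + 0.0441 = 0.3245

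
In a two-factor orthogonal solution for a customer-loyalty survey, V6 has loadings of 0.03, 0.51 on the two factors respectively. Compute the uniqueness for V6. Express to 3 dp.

h² = 0.03² + 0.51² = 0.0009 + 0.2601 = 0.2610
Uniqueness u² = 1 − h² = 1 − 0.2610 = 0.7390

0.739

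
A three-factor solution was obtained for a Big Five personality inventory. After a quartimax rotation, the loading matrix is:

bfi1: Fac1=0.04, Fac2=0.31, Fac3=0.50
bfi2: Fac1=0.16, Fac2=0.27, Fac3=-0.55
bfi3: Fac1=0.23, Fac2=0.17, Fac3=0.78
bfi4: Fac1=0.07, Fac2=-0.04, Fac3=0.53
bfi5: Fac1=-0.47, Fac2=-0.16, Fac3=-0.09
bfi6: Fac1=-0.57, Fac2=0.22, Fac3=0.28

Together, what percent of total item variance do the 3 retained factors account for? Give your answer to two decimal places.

Communalities: 0.3477, 0.4010, 0.6902, 0.2874, 0.2546, 0.4517; Σh² = 2.4326.
Total variance with 6 standardized items is 6, so the solution explains 2.4326/6 = 0.4054 = 40.54%.

40.54%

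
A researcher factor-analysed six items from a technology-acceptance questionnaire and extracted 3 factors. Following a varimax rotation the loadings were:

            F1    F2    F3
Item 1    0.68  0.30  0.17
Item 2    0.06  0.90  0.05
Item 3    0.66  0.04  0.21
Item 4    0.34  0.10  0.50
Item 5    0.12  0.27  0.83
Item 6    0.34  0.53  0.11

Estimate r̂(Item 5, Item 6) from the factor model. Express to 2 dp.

r̂ = Σ λ_i·λ_j across factors = (0.12)(0.34) + (0.27)(0.53) + (0.83)(0.11)
  = +0.0408 +0.1431 +0.0913 = 0.2752

0.28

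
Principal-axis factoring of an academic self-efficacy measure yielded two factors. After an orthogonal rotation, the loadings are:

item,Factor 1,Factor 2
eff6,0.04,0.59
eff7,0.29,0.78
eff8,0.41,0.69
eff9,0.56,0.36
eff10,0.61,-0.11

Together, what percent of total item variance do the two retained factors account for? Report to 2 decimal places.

50.28%

SS loadings by factor: 0.9395, 1.5743; total = 2.5138.
Total variance with 5 standardized items is 5, so the solution explains 2.5138/5 = 0.5028 = 50.28%.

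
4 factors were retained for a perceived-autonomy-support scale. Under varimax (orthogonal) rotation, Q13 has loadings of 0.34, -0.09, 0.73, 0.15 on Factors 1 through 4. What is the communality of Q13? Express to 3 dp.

0.679

h² = 0.34² + (-0.09)² + 0.73² + 0.15² = 0.1156 + 0.0081 + 0.5329 + 0.0225 = 0.6791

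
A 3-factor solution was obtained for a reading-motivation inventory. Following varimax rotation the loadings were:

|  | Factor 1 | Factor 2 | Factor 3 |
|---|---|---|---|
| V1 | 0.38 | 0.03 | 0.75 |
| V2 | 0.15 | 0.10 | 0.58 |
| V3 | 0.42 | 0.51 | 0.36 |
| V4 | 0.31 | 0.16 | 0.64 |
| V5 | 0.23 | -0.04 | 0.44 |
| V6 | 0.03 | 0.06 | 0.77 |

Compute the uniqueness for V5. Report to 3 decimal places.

h² = 0.23² + (-0.04)² + 0.44² = 0.0529 + 0.0016 + 0.1936 = 0.2481
Uniqueness u² = 1 − h² = 1 − 0.2481 = 0.7519

0.752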